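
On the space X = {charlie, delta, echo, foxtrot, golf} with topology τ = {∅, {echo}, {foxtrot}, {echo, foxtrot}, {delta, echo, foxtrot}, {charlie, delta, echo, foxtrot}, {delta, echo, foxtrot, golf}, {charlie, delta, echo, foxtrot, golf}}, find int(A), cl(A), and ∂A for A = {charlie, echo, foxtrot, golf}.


int(A) = {echo, foxtrot}, cl(A) = {charlie, delta, echo, foxtrot, golf}, ∂A = {charlie, delta, golf}.

Closed sets in (X, τ) are complements of opens:
  closed(X, τ) = {∅, {charlie}, {golf}, {charlie, golf}, {charlie, delta, golf}, {charlie, delta, echo, golf}, {charlie, delta, foxtrot, golf}, {charlie, delta, echo, foxtrot, golf}}.
int(A) = ⋃ {U ∈ τ : U ⊆ A}. Opens contained in A: ∅, {echo}, {foxtrot}, {echo, foxtrot}.
Taking the union of these: int(A) = {echo, foxtrot}.
cl(A) = ⋂ {C closed : A ⊆ C}. Closed sets containing A: {charlie, delta, echo, foxtrot, golf}.
Intersecting these: cl(A) = {charlie, delta, echo, foxtrot, golf}.
∂A = cl(A) ∖ int(A) = {charlie, delta, echo, foxtrot, golf} ∖ {echo, foxtrot} = {charlie, delta, golf}.


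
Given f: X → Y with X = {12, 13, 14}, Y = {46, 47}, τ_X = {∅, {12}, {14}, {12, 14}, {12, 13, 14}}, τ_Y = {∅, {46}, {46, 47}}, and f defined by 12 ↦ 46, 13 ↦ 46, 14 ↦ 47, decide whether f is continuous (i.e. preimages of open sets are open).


f is NOT continuous.

Compute f^{-1}(U) for each U ∈ τ_Y:
  U = ∅: f^{-1}(U) = ∅ ∈ τ_X ✓.
  U = {46}: f^{-1}(U) = {12, 13} ∉ τ_X ✗.
  U = {46, 47}: f^{-1}(U) = {12, 13, 14} ∈ τ_X ✓.
Found U = {46} with f^{-1}(U) = {12, 13} not in τ_X. Therefore f is NOT continuous.


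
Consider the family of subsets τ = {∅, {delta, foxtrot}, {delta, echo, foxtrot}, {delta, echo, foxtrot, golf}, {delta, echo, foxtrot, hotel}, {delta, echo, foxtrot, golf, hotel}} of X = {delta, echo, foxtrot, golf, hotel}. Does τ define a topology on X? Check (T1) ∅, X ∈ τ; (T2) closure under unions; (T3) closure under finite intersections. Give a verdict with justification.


τ IS a topology on X.

Axiom (T1): ∅ ∈ τ? Yes; X ∈ τ? Yes.
Axiom (T2/T3): check pairwise unions and intersections of members of τ.
All pairwise intersections and unions checked — each lies in τ. Therefore τ satisfies (T1), (T2), (T3): it IS a topology on X.


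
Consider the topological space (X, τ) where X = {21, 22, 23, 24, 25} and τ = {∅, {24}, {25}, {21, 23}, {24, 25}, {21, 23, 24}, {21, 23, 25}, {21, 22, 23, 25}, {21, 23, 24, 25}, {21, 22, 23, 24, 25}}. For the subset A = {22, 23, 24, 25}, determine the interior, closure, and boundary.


int(A) = {24, 25}, cl(A) = {21, 22, 23, 24, 25}, ∂A = {21, 22, 23}.

Closed sets in (X, τ) are complements of opens:
  closed(X, τ) = {∅, {22}, {24}, {22, 24}, {22, 25}, {21, 22, 23}, {22, 24, 25}, {21, 22, 23, 24}, {21, 22, 23, 25}, {21, 22, 23, 24, 25}}.
int(A) = ⋃ {U ∈ τ : U ⊆ A}. Opens contained in A: ∅, {24}, {25}, {24, 25}.
Taking the union of these: int(A) = {24, 25}.
cl(A) = ⋂ {C closed : A ⊆ C}. Closed sets containing A: {21, 22, 23, 24, 25}.
Intersecting these: cl(A) = {21, 22, 23, 24, 25}.
∂A = cl(A) ∖ int(A) = {21, 22, 23, 24, 25} ∖ {24, 25} = {21, 22, 23}.


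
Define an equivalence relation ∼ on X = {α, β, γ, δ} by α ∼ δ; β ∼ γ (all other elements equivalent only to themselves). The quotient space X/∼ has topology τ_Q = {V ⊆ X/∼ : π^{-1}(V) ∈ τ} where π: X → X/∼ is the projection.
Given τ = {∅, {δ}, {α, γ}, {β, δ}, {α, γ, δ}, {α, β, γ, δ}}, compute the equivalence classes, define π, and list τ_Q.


X/∼ = {[α=δ], [β=γ]}; |τ_Q| = 2.

Equivalence classes: [α=δ], [β=γ].
Quotient map π: X → X/∼ sends α ↦ [α=δ], β ↦ [β=γ], γ ↦ [β=γ], δ ↦ [α=δ].
For each subset V ⊆ X/∼, compute π^{-1}(V) ⊆ X and check whether π^{-1}(V) ∈ τ. V is open in τ_Q iff π^{-1}(V) ∈ τ.
  V = {}: π^{-1}(V) = ∅ ∈ τ ✓.
  V = {[α=δ]}: π^{-1}(V) = {α, δ} ∉ τ ✗.
  V = {[β=γ]}: π^{-1}(V) = {β, γ} ∉ τ ✗.
  V = {[α=δ], [β=γ]}: π^{-1}(V) = {α, β, γ, δ} ∈ τ ✓.
Open sets in the quotient: τ_Q = {{}, {[α=δ], [β=γ]}} (2 elements).


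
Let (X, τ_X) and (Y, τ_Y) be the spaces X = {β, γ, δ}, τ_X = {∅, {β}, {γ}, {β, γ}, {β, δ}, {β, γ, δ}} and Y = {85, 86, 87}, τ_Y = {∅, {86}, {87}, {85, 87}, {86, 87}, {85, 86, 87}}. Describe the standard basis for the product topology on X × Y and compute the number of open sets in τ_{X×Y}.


Basis B = {∅ × ∅, {β} × {86}, {β} × {87}, {γ} × {86}, {γ} × {87}, {β} × {85, 87}, {β} × {86, 87}, {β, γ} × {86}, {β, δ} × {86}, {β, γ} × {87}, {β, δ} × {87}, {γ} × {85, 87}, {γ} × {86, 87}, {β} × {85, 86, 87}, {β, γ, δ} × {86}, {β, γ, δ} × {87}, {γ} × {85, 86, 87}, {β, γ} × {85, 87}, {β, δ} × {85, 87}, {β, γ} × {86, 87}, {β, δ} × {86, 87}, {β, γ} × {85, 86, 87}, {β, δ} × {85, 86, 87}, {β, γ, δ} × {85, 87}, {β, γ, δ} × {86, 87}, {β, γ, δ} × {85, 86, 87}}; |τ_{X×Y}| = 108.

Enumerate products U × V with U ∈ τ_X, V ∈ τ_Y (deduplicated):
  ∅ × ∅ = {} (∅)
  {β} × {86} = {(β,86)}
  {β} × {87} = {(β,87)}
  {γ} × {86} = {(γ,86)}
  {γ} × {87} = {(γ,87)}
  {β} × {85, 87} = {(β,85), (β,87)}
  {β} × {86, 87} = {(β,86), (β,87)}
  {β, γ} × {86} = {(β,86), (γ,86)}
  {β, δ} × {86} = {(β,86), (δ,86)}
  {β, γ} × {87} = {(β,87), (γ,87)}
  {β, δ} × {87} = {(β,87), (δ,87)}
  {γ} × {85, 87} = {(γ,85), (γ,87)}
  {γ} × {86, 87} = {(γ,86), (γ,87)}
  {β} × {85, 86, 87} = {(β,85), (β,86), (β,87)}
  {β, γ, δ} × {86} = {(β,86), (γ,86), (δ,86)}
  {β, γ, δ} × {87} = {(β,87), (γ,87), (δ,87)}
  {γ} × {85, 86, 87} = {(γ,85), (γ,86), (γ,87)}
  {β, γ} × {85, 87} = {(β,85), (β,87), (γ,85), (γ,87)}
  {β, δ} × {85, 87} = {(β,85), (β,87), (δ,85), (δ,87)}
  {β, γ} × {86, 87} = {(β,86), (β,87), (γ,86), (γ,87)}
  {β, δ} × {86, 87} = {(β,86), (β,87), (δ,86), (δ,87)}
  {β, γ} × {85, 86, 87} = {(β,85), (β,86), (β,87), (γ,85), (γ,86), (γ,87)}
  {β, δ} × {85, 86, 87} = {(β,85), (β,86), (β,87), (δ,85), (δ,86), (δ,87)}
  {β, γ, δ} × {85, 87} = {(β,85), (β,87), (γ,85), (γ,87), (δ,85), (δ,87)}
  {β, γ, δ} × {86, 87} = {(β,86), (β,87), (γ,86), (γ,87), (δ,86), (δ,87)}
  {β, γ, δ} × {85, 86, 87} = {(β,85), (β,86), (β,87), (γ,85), (γ,86), (γ,87), (δ,85), (δ,86), (δ,87)}
These 26 distinct sets form the basis B.
Close under arbitrary unions to get τ_{X×Y}; counting gives |τ_{X×Y}| = 108.


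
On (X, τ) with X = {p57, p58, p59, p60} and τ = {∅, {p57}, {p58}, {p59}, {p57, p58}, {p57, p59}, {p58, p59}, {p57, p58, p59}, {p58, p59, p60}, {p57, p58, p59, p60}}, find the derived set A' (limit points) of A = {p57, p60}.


A' = ∅

For each x ∈ X, list the open sets U ∈ τ with x ∈ U, then check whether U ∩ (A ∖ {x}) ≠ ∅ for every such U.
  x = p57: open {p57} ∋ x has {p57} ∩ (A ∖ {p57}) = ∅, so x is NOT a limit point.
  x = p58: open {p58} ∋ x has {p58} ∩ (A ∖ {p58}) = ∅, so x is NOT a limit point.
  x = p59: open {p59} ∋ x has {p59} ∩ (A ∖ {p59}) = ∅, so x is NOT a limit point.
  x = p60: open {p58, p59, p60} ∋ x has {p58, p59, p60} ∩ (A ∖ {p60}) = ∅, so x is NOT a limit point.
Collecting: A' = ∅.


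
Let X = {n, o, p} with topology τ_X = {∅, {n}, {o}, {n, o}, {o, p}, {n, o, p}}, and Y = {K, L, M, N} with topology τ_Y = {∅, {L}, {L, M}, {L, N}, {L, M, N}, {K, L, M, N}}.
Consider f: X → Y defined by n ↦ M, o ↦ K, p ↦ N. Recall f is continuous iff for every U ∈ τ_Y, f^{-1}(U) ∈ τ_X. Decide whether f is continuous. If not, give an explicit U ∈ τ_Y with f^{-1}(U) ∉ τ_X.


f is NOT continuous.

Compute f^{-1}(U) for each U ∈ τ_Y:
  U = ∅: f^{-1}(U) = ∅ ∈ τ_X ✓.
  U = {L}: f^{-1}(U) = ∅ ∈ τ_X ✓.
  U = {L, M}: f^{-1}(U) = {n} ∈ τ_X ✓.
  U = {L, N}: f^{-1}(U) = {p} ∉ τ_X ✗.
  U = {L, M, N}: f^{-1}(U) = {n, p} ∉ τ_X ✗.
  U = {K, L, M, N}: f^{-1}(U) = {n, o, p} ∈ τ_X ✓.
Found U = {L, N} with f^{-1}(U) = {p} not in τ_X. Therefore f is NOT continuous.


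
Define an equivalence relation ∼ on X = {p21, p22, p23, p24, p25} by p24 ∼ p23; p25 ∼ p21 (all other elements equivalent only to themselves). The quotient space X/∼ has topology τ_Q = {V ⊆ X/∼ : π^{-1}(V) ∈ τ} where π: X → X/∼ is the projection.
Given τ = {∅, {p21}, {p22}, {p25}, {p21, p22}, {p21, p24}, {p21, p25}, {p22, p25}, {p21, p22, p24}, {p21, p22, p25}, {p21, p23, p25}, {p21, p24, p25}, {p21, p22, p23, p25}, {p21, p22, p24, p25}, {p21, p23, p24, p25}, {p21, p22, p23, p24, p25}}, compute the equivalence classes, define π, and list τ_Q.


X/∼ = {[p21=p25], [p22], [p23=p24]}; |τ_Q| = 6.

Equivalence classes: [p21=p25], [p22], [p23=p24].
Quotient map π: X → X/∼ sends p21 ↦ [p21=p25], p22 ↦ [p22], p23 ↦ [p23=p24], p24 ↦ [p23=p24], p25 ↦ [p21=p25].
For each subset V ⊆ X/∼, compute π^{-1}(V) ⊆ X and check whether π^{-1}(V) ∈ τ. V is open in τ_Q iff π^{-1}(V) ∈ τ.
  V = {}: π^{-1}(V) = ∅ ∈ τ ✓.
  V = {[p21=p25]}: π^{-1}(V) = {p21, p25} ∈ τ ✓.
  V = {[p22]}: π^{-1}(V) = {p22} ∈ τ ✓.
  V = {[p21=p25], [p22]}: π^{-1}(V) = {p21, p22, p25} ∈ τ ✓.
  V = {[p23=p24]}: π^{-1}(V) = {p23, p24} ∉ τ ✗.
  V = {[p21=p25], [p23=p24]}: π^{-1}(V) = {p21, p23, p24, p25} ∈ τ ✓.
  V = {[p22], [p23=p24]}: π^{-1}(V) = {p22, p23, p24} ∉ τ ✗.
  V = {[p21=p25], [p22], [p23=p24]}: π^{-1}(V) = {p21, p22, p23, p24, p25} ∈ τ ✓.
Open sets in the quotient: τ_Q = {{}, {[p21=p25]}, {[p22]}, {[p21=p25], [p22]}, {[p21=p25], [p23=p24]}, {[p21=p25], [p22], [p23=p24]}} (6 elements).


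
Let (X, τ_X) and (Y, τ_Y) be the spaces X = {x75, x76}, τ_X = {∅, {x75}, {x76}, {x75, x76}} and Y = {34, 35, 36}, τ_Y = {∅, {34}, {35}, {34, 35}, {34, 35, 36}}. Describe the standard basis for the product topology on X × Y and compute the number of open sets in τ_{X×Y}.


Basis B = {∅ × ∅, {x75} × {34}, {x75} × {35}, {x76} × {34}, {x76} × {35}, {x75} × {34, 35}, {x75, x76} × {34}, {x75, x76} × {35}, {x76} × {34, 35}, {x75} × {34, 35, 36}, {x76} × {34, 35, 36}, {x75, x76} × {34, 35}, {x75, x76} × {34, 35, 36}}; |τ_{X×Y}| = 25.

Enumerate products U × V with U ∈ τ_X, V ∈ τ_Y (deduplicated):
  ∅ × ∅ = {} (∅)
  {x75} × {34} = {(x75,34)}
  {x75} × {35} = {(x75,35)}
  {x76} × {34} = {(x76,34)}
  {x76} × {35} = {(x76,35)}
  {x75} × {34, 35} = {(x75,34), (x75,35)}
  {x75, x76} × {34} = {(x75,34), (x76,34)}
  {x75, x76} × {35} = {(x75,35), (x76,35)}
  {x76} × {34, 35} = {(x76,34), (x76,35)}
  {x75} × {34, 35, 36} = {(x75,34), (x75,35), (x75,36)}
  {x76} × {34, 35, 36} = {(x76,34), (x76,35), (x76,36)}
  {x75, x76} × {34, 35} = {(x75,34), (x75,35), (x76,34), (x76,35)}
  {x75, x76} × {34, 35, 36} = {(x75,34), (x75,35), (x75,36), (x76,34), (x76,35), (x76,36)}
These 13 distinct sets form the basis B.
Close under arbitrary unions to get τ_{X×Y}; counting gives |τ_{X×Y}| = 25.


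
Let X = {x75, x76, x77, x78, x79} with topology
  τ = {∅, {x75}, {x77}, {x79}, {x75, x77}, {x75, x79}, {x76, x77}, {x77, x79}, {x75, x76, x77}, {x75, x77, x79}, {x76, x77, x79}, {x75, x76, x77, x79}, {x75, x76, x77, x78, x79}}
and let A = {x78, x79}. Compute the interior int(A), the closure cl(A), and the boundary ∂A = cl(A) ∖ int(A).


int(A) = {x79}, cl(A) = {x78, x79}, ∂A = {x78}.

Closed sets in (X, τ) are complements of opens:
  closed(X, τ) = {∅, {x78}, {x75, x78}, {x76, x78}, {x78, x79}, {x75, x76, x78}, {x75, x78, x79}, {x76, x77, x78}, {x76, x78, x79}, {x75, x76, x77, x78}, {x75, x76, x78, x79}, {x76, x77, x78, x79}, {x75, x76, x77, x78, x79}}.
int(A) = ⋃ {U ∈ τ : U ⊆ A}. Opens contained in A: ∅, {x79}.
Taking the union of these: int(A) = {x79}.
cl(A) = ⋂ {C closed : A ⊆ C}. Closed sets containing A: {x78, x79}, {x75, x78, x79}, {x76, x78, x79}, {x75, x76, x78, x79}, {x76, x77, x78, x79}, {x75, x76, x77, x78, x79}.
Intersecting these: cl(A) = {x78, x79}.
∂A = cl(A) ∖ int(A) = {x78, x79} ∖ {x79} = {x78}.


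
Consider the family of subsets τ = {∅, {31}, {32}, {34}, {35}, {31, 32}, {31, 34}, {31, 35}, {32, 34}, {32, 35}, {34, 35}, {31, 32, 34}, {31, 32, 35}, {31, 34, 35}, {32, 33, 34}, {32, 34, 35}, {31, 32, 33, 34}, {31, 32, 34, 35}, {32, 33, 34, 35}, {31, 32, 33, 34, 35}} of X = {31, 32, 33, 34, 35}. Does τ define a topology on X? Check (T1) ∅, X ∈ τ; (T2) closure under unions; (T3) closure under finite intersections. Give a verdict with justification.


τ IS a topology on X.

Axiom (T1): ∅ ∈ τ? Yes; X ∈ τ? Yes.
Axiom (T2/T3): check pairwise unions and intersections of members of τ.
All pairwise intersections and unions checked — each lies in τ. Therefore τ satisfies (T1), (T2), (T3): it IS a topology on X.


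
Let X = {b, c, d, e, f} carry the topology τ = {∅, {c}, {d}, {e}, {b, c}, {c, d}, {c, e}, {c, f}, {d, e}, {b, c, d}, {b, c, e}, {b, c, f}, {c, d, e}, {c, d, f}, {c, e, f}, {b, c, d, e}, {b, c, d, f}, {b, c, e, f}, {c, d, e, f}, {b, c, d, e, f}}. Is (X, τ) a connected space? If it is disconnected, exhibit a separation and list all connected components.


(X, τ) is disconnected; components = [{d}, {e}, {b, c, f}].

Find clopen sets (U ∈ τ with X ∖ U ∈ τ):
  U = ∅, X ∖ U = {b, c, d, e, f} — both open, so U is clopen.
  U = {d}, X ∖ U = {b, c, e, f} — both open, so U is clopen.
  U = {e}, X ∖ U = {b, c, d, f} — both open, so U is clopen.
  U = {d, e}, X ∖ U = {b, c, f} — both open, so U is clopen.
  U = {b, c, f}, X ∖ U = {d, e} — both open, so U is clopen.
  U = {b, c, d, f}, X ∖ U = {e} — both open, so U is clopen.
  U = {b, c, e, f}, X ∖ U = {d} — both open, so U is clopen.
  U = {b, c, d, e, f}, X ∖ U = ∅ — both open, so U is clopen.
Nontrivial clopen(s) exist: e.g. {b, c, f}. So (X, τ) is disconnected.
Compute connected components by grouping points that agree on all clopens:
  component: {d}
  component: {e}
  component: {b, c, f}


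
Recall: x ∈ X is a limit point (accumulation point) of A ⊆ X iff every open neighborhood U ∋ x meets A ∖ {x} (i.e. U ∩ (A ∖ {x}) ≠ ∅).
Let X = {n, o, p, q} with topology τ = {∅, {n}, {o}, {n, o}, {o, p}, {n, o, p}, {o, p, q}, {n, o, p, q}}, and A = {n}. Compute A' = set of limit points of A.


A' = ∅

For each x ∈ X, list the open sets U ∈ τ with x ∈ U, then check whether U ∩ (A ∖ {x}) ≠ ∅ for every such U.
  x = n: open {n} ∋ x has {n} ∩ (A ∖ {n}) = ∅, so x is NOT a limit point.
  x = o: open {o} ∋ x has {o} ∩ (A ∖ {o}) = ∅, so x is NOT a limit point.
  x = p: open {o, p} ∋ x has {o, p} ∩ (A ∖ {p}) = ∅, so x is NOT a limit point.
  x = q: open {o, p, q} ∋ x has {o, p, q} ∩ (A ∖ {q}) = ∅, so x is NOT a limit point.
Collecting: A' = ∅.


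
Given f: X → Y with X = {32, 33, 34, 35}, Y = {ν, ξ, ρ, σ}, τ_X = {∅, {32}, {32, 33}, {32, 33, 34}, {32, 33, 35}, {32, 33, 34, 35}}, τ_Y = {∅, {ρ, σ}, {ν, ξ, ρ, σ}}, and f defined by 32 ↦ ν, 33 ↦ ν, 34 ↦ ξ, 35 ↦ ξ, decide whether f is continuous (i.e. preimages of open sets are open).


f IS continuous.

Compute f^{-1}(U) for each U ∈ τ_Y:
  U = ∅: f^{-1}(U) = ∅ ∈ τ_X ✓.
  U = {ρ, σ}: f^{-1}(U) = ∅ ∈ τ_X ✓.
  U = {ν, ξ, ρ, σ}: f^{-1}(U) = {32, 33, 34, 35} ∈ τ_X ✓.
Every preimage lies in τ_X, so f IS continuous.


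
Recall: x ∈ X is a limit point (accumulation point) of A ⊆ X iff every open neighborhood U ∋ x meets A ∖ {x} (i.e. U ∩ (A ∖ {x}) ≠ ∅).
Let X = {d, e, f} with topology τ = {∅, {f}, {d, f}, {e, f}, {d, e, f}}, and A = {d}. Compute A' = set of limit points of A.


A' = ∅

For each x ∈ X, list the open sets U ∈ τ with x ∈ U, then check whether U ∩ (A ∖ {x}) ≠ ∅ for every such U.
  x = d: open {d, f} ∋ x has {d, f} ∩ (A ∖ {d}) = ∅, so x is NOT a limit point.
  x = e: open {e, f} ∋ x has {e, f} ∩ (A ∖ {e}) = ∅, so x is NOT a limit point.
  x = f: open {f} ∋ x has {f} ∩ (A ∖ {f}) = ∅, so x is NOT a limit point.
Collecting: A' = ∅.


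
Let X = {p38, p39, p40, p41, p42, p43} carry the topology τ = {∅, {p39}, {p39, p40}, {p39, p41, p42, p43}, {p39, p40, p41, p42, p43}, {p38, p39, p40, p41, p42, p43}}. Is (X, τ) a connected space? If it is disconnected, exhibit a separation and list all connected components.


(X, τ) is connected.

Find clopen sets (U ∈ τ with X ∖ U ∈ τ):
  U = ∅, X ∖ U = {p38, p39, p40, p41, p42, p43} — both open, so U is clopen.
  U = {p38, p39, p40, p41, p42, p43}, X ∖ U = ∅ — both open, so U is clopen.
Only trivial clopens (∅ and X) exist, so (X, τ) is connected.
Compute connected components by grouping points that agree on all clopens:
  component: {p38, p39, p40, p41, p42, p43}


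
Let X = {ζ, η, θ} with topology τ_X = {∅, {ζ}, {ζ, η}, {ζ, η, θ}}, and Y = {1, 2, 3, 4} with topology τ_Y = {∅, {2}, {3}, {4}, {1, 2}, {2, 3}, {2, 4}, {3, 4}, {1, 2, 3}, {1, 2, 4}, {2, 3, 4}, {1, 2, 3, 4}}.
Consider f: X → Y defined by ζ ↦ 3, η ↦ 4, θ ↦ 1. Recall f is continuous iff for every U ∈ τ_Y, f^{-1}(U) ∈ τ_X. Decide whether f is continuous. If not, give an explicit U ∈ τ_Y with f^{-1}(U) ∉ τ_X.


f is NOT continuous.

Compute f^{-1}(U) for each U ∈ τ_Y:
  U = ∅: f^{-1}(U) = ∅ ∈ τ_X ✓.
  U = {2}: f^{-1}(U) = ∅ ∈ τ_X ✓.
  U = {3}: f^{-1}(U) = {ζ} ∈ τ_X ✓.
  U = {4}: f^{-1}(U) = {η} ∉ τ_X ✗.
  U = {1, 2}: f^{-1}(U) = {θ} ∉ τ_X ✗.
  U = {2, 3}: f^{-1}(U) = {ζ} ∈ τ_X ✓.
  U = {2, 4}: f^{-1}(U) = {η} ∉ τ_X ✗.
  U = {3, 4}: f^{-1}(U) = {ζ, η} ∈ τ_X ✓.
  U = {1, 2, 3}: f^{-1}(U) = {ζ, θ} ∉ τ_X ✗.
  U = {1, 2, 4}: f^{-1}(U) = {η, θ} ∉ τ_X ✗.
  U = {2, 3, 4}: f^{-1}(U) = {ζ, η} ∈ τ_X ✓.
  U = {1, 2, 3, 4}: f^{-1}(U) = {ζ, η, θ} ∈ τ_X ✓.
Found U = {4} with f^{-1}(U) = {η} not in τ_X. Therefore f is NOT continuous.


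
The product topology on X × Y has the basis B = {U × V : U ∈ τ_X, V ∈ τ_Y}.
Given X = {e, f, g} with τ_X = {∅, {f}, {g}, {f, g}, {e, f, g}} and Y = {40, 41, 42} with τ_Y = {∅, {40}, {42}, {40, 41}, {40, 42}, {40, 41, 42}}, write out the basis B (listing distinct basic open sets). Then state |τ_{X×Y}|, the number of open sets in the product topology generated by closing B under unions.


Basis B = {∅ × ∅, {f} × {40}, {f} × {42}, {g} × {40}, {g} × {42}, {f} × {40, 41}, {f} × {40, 42}, {f, g} × {40}, {f, g} × {42}, {g} × {40, 41}, {g} × {40, 42}, {e, f, g} × {40}, {e, f, g} × {42}, {f} × {40, 41, 42}, {g} × {40, 41, 42}, {f, g} × {40, 41}, {f, g} × {40, 42}, {e, f, g} × {40, 41}, {e, f, g} × {40, 42}, {f, g} × {40, 41, 42}, {e, f, g} × {40, 41, 42}}; |τ_{X×Y}| = 70.

Enumerate products U × V with U ∈ τ_X, V ∈ τ_Y (deduplicated):
  ∅ × ∅ = {} (∅)
  {f} × {40} = {(f,40)}
  {f} × {42} = {(f,42)}
  {g} × {40} = {(g,40)}
  {g} × {42} = {(g,42)}
  {f} × {40, 41} = {(f,40), (f,41)}
  {f} × {40, 42} = {(f,40), (f,42)}
  {f, g} × {40} = {(f,40), (g,40)}
  {f, g} × {42} = {(f,42), (g,42)}
  {g} × {40, 41} = {(g,40), (g,41)}
  {g} × {40, 42} = {(g,40), (g,42)}
  {e, f, g} × {40} = {(e,40), (f,40), (g,40)}
  {e, f, g} × {42} = {(e,42), (f,42), (g,42)}
  {f} × {40, 41, 42} = {(f,40), (f,41), (f,42)}
  {g} × {40, 41, 42} = {(g,40), (g,41), (g,42)}
  {f, g} × {40, 41} = {(f,40), (f,41), (g,40), (g,41)}
  {f, g} × {40, 42} = {(f,40), (f,42), (g,40), (g,42)}
  {e, f, g} × {40, 41} = {(e,40), (e,41), (f,40), (f,41), (g,40), (g,41)}
  {e, f, g} × {40, 42} = {(e,40), (e,42), (f,40), (f,42), (g,40), (g,42)}
  {f, g} × {40, 41, 42} = {(f,40), (f,41), (f,42), (g,40), (g,41), (g,42)}
  {e, f, g} × {40, 41, 42} = {(e,40), (e,41), (e,42), (f,40), (f,41), (f,42), (g,40), (g,41), (g,42)}
These 21 distinct sets form the basis B.
Close under arbitrary unions to get τ_{X×Y}; counting gives |τ_{X×Y}| = 70.


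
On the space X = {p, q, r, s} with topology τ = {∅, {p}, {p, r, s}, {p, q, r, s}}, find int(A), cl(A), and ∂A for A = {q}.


int(A) = ∅, cl(A) = {q}, ∂A = {q}.

Closed sets in (X, τ) are complements of opens:
  closed(X, τ) = {∅, {q}, {q, r, s}, {p, q, r, s}}.
int(A) = ⋃ {U ∈ τ : U ⊆ A}. Opens contained in A: ∅.
Taking the union of these: int(A) = ∅.
cl(A) = ⋂ {C closed : A ⊆ C}. Closed sets containing A: {q}, {q, r, s}, {p, q, r, s}.
Intersecting these: cl(A) = {q}.
∂A = cl(A) ∖ int(A) = {q} ∖ ∅ = {q}.


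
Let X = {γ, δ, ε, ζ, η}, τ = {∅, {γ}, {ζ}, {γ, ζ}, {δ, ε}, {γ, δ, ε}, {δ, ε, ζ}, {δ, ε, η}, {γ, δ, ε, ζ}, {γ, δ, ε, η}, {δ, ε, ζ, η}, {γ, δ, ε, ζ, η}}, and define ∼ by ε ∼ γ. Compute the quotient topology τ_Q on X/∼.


X/∼ = {[γ=ε], [δ], [ζ], [η]}; |τ_Q| = 6.

Equivalence classes: [γ=ε], [δ], [ζ], [η].
Quotient map π: X → X/∼ sends γ ↦ [γ=ε], δ ↦ [δ], ε ↦ [γ=ε], ζ ↦ [ζ], η ↦ [η].
For each subset V ⊆ X/∼, compute π^{-1}(V) ⊆ X and check whether π^{-1}(V) ∈ τ. V is open in τ_Q iff π^{-1}(V) ∈ τ.
  V = {}: π^{-1}(V) = ∅ ∈ τ ✓.
  V = {[γ=ε]}: π^{-1}(V) = {γ, ε} ∉ τ ✗.
  V = {[δ]}: π^{-1}(V) = {δ} ∉ τ ✗.
  V = {[γ=ε], [δ]}: π^{-1}(V) = {γ, δ, ε} ∈ τ ✓.
  V = {[ζ]}: π^{-1}(V) = {ζ} ∈ τ ✓.
  V = {[γ=ε], [ζ]}: π^{-1}(V) = {γ, ε, ζ} ∉ τ ✗.
  V = {[δ], [ζ]}: π^{-1}(V) = {δ, ζ} ∉ τ ✗.
  V = {[γ=ε], [δ], [ζ]}: π^{-1}(V) = {γ, δ, ε, ζ} ∈ τ ✓.
  V = {[η]}: π^{-1}(V) = {η} ∉ τ ✗.
  V = {[γ=ε], [η]}: π^{-1}(V) = {γ, ε, η} ∉ τ ✗.
  V = {[δ], [η]}: π^{-1}(V) = {δ, η} ∉ τ ✗.
  V = {[γ=ε], [δ], [η]}: π^{-1}(V) = {γ, δ, ε, η} ∈ τ ✓.
  V = {[ζ], [η]}: π^{-1}(V) = {ζ, η} ∉ τ ✗.
  V = {[γ=ε], [ζ], [η]}: π^{-1}(V) = {γ, ε, ζ, η} ∉ τ ✗.
  V = {[δ], [ζ], [η]}: π^{-1}(V) = {δ, ζ, η} ∉ τ ✗.
  V = {[γ=ε], [δ], [ζ], [η]}: π^{-1}(V) = {γ, δ, ε, ζ, η} ∈ τ ✓.
Open sets in the quotient: τ_Q = {{}, {[γ=ε], [δ]}, {[ζ]}, {[γ=ε], [δ], [ζ]}, {[γ=ε], [δ], [η]}, {[γ=ε], [δ], [ζ], [η]}} (6 elements).


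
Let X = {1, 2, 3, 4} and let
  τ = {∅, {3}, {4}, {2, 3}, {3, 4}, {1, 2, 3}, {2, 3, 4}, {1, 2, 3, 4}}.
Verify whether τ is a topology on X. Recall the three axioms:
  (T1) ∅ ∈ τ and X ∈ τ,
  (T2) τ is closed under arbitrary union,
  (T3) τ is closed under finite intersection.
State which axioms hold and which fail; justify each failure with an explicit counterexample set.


τ IS a topology on X.

Axiom (T1): ∅ ∈ τ? Yes; X ∈ τ? Yes.
Axiom (T2/T3): check pairwise unions and intersections of members of τ.
All pairwise intersections and unions checked — each lies in τ. Therefore τ satisfies (T1), (T2), (T3): it IS a topology on X.


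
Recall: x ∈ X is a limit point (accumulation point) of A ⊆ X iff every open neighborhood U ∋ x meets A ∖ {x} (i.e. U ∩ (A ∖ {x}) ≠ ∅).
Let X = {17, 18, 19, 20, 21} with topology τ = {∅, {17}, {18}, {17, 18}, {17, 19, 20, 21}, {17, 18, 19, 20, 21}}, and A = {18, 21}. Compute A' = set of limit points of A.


A' = {19, 20}

For each x ∈ X, list the open sets U ∈ τ with x ∈ U, then check whether U ∩ (A ∖ {x}) ≠ ∅ for every such U.
  x = 17: open {17} ∋ x has {17} ∩ (A ∖ {17}) = ∅, so x is NOT a limit point.
  x = 18: open {18} ∋ x has {18} ∩ (A ∖ {18}) = ∅, so x is NOT a limit point.
  x = 19: opens ∋ x are {17, 19, 20, 21}, {17, 18, 19, 20, 21}; each meets A ∖ {19}, so x IS a limit point.
  x = 20: opens ∋ x are {17, 19, 20, 21}, {17, 18, 19, 20, 21}; each meets A ∖ {20}, so x IS a limit point.
  x = 21: open {17, 19, 20, 21} ∋ x has {17, 19, 20, 21} ∩ (A ∖ {21}) = ∅, so x is NOT a limit point.
Collecting: A' = {19, 20}.


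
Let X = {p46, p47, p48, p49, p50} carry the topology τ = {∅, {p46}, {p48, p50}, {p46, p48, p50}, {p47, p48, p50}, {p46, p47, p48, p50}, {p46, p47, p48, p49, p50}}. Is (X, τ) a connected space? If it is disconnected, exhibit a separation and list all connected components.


(X, τ) is connected.

Find clopen sets (U ∈ τ with X ∖ U ∈ τ):
  U = ∅, X ∖ U = {p46, p47, p48, p49, p50} — both open, so U is clopen.
  U = {p46, p47, p48, p49, p50}, X ∖ U = ∅ — both open, so U is clopen.
Only trivial clopens (∅ and X) exist, so (X, τ) is connected.
Compute connected components by grouping points that agree on all clopens:
  component: {p46, p47, p48, p49, p50}


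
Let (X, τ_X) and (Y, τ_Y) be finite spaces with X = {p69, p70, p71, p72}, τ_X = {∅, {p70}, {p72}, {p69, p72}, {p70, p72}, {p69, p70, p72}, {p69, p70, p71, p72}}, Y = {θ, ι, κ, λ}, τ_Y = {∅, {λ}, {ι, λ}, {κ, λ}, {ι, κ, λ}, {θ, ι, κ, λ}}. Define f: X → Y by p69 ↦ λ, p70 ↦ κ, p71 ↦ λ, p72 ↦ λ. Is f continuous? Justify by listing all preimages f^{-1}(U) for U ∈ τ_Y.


f is NOT continuous.

Compute f^{-1}(U) for each U ∈ τ_Y:
  U = ∅: f^{-1}(U) = ∅ ∈ τ_X ✓.
  U = {λ}: f^{-1}(U) = {p69, p71, p72} ∉ τ_X ✗.
  U = {ι, λ}: f^{-1}(U) = {p69, p71, p72} ∉ τ_X ✗.
  U = {κ, λ}: f^{-1}(U) = {p69, p70, p71, p72} ∈ τ_X ✓.
  U = {ι, κ, λ}: f^{-1}(U) = {p69, p70, p71, p72} ∈ τ_X ✓.
  U = {θ, ι, κ, λ}: f^{-1}(U) = {p69, p70, p71, p72} ∈ τ_X ✓.
Found U = {λ} with f^{-1}(U) = {p69, p71, p72} not in τ_X. Therefore f is NOT continuous.


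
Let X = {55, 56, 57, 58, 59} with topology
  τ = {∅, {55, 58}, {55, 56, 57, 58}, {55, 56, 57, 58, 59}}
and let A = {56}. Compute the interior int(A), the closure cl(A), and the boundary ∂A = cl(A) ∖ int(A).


int(A) = ∅, cl(A) = {56, 57, 59}, ∂A = {56, 57, 59}.

Closed sets in (X, τ) are complements of opens:
  closed(X, τ) = {∅, {59}, {56, 57, 59}, {55, 56, 57, 58, 59}}.
int(A) = ⋃ {U ∈ τ : U ⊆ A}. Opens contained in A: ∅.
Taking the union of these: int(A) = ∅.
cl(A) = ⋂ {C closed : A ⊆ C}. Closed sets containing A: {56, 57, 59}, {55, 56, 57, 58, 59}.
Intersecting these: cl(A) = {56, 57, 59}.
∂A = cl(A) ∖ int(A) = {56, 57, 59} ∖ ∅ = {56, 57, 59}.


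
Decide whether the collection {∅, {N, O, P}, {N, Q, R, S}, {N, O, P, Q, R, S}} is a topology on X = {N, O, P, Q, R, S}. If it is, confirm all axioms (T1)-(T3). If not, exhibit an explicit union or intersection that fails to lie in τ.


τ is NOT a topology on X.

Axiom (T1): ∅ ∈ τ? Yes; X ∈ τ? Yes.
Axiom (T2/T3): check pairwise unions and intersections of members of τ.
Counterexample for (T3): {N, O, P} ∩ {N, Q, R, S} = {N} ∉ τ. Therefore τ is NOT a topology.


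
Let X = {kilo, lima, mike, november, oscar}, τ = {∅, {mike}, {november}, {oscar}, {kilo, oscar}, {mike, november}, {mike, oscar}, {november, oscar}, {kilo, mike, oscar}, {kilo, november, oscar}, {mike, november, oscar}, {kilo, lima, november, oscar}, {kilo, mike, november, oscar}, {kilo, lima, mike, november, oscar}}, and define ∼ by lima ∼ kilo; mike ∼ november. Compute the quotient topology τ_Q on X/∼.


X/∼ = {[kilo=lima], [mike=november], [oscar]}; |τ_Q| = 5.

Equivalence classes: [kilo=lima], [mike=november], [oscar].
Quotient map π: X → X/∼ sends kilo ↦ [kilo=lima], lima ↦ [kilo=lima], mike ↦ [mike=november], november ↦ [mike=november], oscar ↦ [oscar].
For each subset V ⊆ X/∼, compute π^{-1}(V) ⊆ X and check whether π^{-1}(V) ∈ τ. V is open in τ_Q iff π^{-1}(V) ∈ τ.
  V = {}: π^{-1}(V) = ∅ ∈ τ ✓.
  V = {[kilo=lima]}: π^{-1}(V) = {kilo, lima} ∉ τ ✗.
  V = {[mike=november]}: π^{-1}(V) = {mike, november} ∈ τ ✓.
  V = {[kilo=lima], [mike=november]}: π^{-1}(V) = {kilo, lima, mike, november} ∉ τ ✗.
  V = {[oscar]}: π^{-1}(V) = {oscar} ∈ τ ✓.
  V = {[kilo=lima], [oscar]}: π^{-1}(V) = {kilo, lima, oscar} ∉ τ ✗.
  V = {[mike=november], [oscar]}: π^{-1}(V) = {mike, november, oscar} ∈ τ ✓.
  V = {[kilo=lima], [mike=november], [oscar]}: π^{-1}(V) = {kilo, lima, mike, november, oscar} ∈ τ ✓.
Open sets in the quotient: τ_Q = {{}, {[mike=november]}, {[oscar]}, {[mike=november], [oscar]}, {[kilo=lima], [mike=november], [oscar]}} (5 elements).


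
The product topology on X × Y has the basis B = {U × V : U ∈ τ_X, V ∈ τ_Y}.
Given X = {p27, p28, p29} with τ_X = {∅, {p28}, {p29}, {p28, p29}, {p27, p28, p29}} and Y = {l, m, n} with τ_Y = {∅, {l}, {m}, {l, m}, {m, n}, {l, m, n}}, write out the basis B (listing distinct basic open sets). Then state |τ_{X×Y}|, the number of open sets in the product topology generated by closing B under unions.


Basis B = {∅ × ∅, {p28} × {l}, {p28} × {m}, {p29} × {l}, {p29} × {m}, {p28} × {l, m}, {p28, p29} × {l}, {p28} × {m, n}, {p28, p29} × {m}, {p29} × {l, m}, {p29} × {m, n}, {p27, p28, p29} × {l}, {p27, p28, p29} × {m}, {p28} × {l, m, n}, {p29} × {l, m, n}, {p28, p29} × {l, m}, {p28, p29} × {m, n}, {p27, p28, p29} × {l, m}, {p27, p28, p29} × {m, n}, {p28, p29} × {l, m, n}, {p27, p28, p29} × {l, m, n}}; |τ_{X×Y}| = 70.

Enumerate products U × V with U ∈ τ_X, V ∈ τ_Y (deduplicated):
  ∅ × ∅ = {} (∅)
  {p28} × {l} = {(p28,l)}
  {p28} × {m} = {(p28,m)}
  {p29} × {l} = {(p29,l)}
  {p29} × {m} = {(p29,m)}
  {p28} × {l, m} = {(p28,l), (p28,m)}
  {p28, p29} × {l} = {(p28,l), (p29,l)}
  {p28} × {m, n} = {(p28,m), (p28,n)}
  {p28, p29} × {m} = {(p28,m), (p29,m)}
  {p29} × {l, m} = {(p29,l), (p29,m)}
  {p29} × {m, n} = {(p29,m), (p29,n)}
  {p27, p28, p29} × {l} = {(p27,l), (p28,l), (p29,l)}
  {p27, p28, p29} × {m} = {(p27,m), (p28,m), (p29,m)}
  {p28} × {l, m, n} = {(p28,l), (p28,m), (p28,n)}
  {p29} × {l, m, n} = {(p29,l), (p29,m), (p29,n)}
  {p28, p29} × {l, m} = {(p28,l), (p28,m), (p29,l), (p29,m)}
  {p28, p29} × {m, n} = {(p28,m), (p28,n), (p29,m), (p29,n)}
  {p27, p28, p29} × {l, m} = {(p27,l), (p27,m), (p28,l), (p28,m), (p29,l), (p29,m)}
  {p27, p28, p29} × {m, n} = {(p27,m), (p27,n), (p28,m), (p28,n), (p29,m), (p29,n)}
  {p28, p29} × {l, m, n} = {(p28,l), (p28,m), (p28,n), (p29,l), (p29,m), (p29,n)}
  {p27, p28, p29} × {l, m, n} = {(p27,l), (p27,m), (p27,n), (p28,l), (p28,m), (p28,n), (p29,l), (p29,m), (p29,n)}
These 21 distinct sets form the basis B.
Close under arbitrary unions to get τ_{X×Y}; counting gives |τ_{X×Y}| = 70.


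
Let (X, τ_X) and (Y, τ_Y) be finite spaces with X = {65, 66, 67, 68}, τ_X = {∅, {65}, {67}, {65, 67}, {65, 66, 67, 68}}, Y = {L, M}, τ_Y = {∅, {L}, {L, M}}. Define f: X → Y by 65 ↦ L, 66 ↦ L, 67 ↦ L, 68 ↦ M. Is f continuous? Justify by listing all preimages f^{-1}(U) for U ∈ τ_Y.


f is NOT continuous.

Compute f^{-1}(U) for each U ∈ τ_Y:
  U = ∅: f^{-1}(U) = ∅ ∈ τ_X ✓.
  U = {L}: f^{-1}(U) = {65, 66, 67} ∉ τ_X ✗.
  U = {L, M}: f^{-1}(U) = {65, 66, 67, 68} ∈ τ_X ✓.
Found U = {L} with f^{-1}(U) = {65, 66, 67} not in τ_X. Therefore f is NOT continuous.


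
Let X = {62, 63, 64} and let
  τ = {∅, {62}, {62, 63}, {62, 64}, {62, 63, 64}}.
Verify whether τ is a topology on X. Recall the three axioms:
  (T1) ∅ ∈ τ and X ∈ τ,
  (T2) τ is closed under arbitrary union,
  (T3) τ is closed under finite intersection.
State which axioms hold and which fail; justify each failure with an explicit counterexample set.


τ IS a topology on X.

Axiom (T1): ∅ ∈ τ? Yes; X ∈ τ? Yes.
Axiom (T2/T3): check pairwise unions and intersections of members of τ.
All pairwise intersections and unions checked — each lies in τ. Therefore τ satisfies (T1), (T2), (T3): it IS a topology on X.


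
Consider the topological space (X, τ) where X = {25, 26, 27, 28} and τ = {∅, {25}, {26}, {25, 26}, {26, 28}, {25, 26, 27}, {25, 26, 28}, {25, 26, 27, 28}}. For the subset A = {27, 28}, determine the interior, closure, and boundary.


int(A) = ∅, cl(A) = {27, 28}, ∂A = {27, 28}.

Closed sets in (X, τ) are complements of opens:
  closed(X, τ) = {∅, {27}, {28}, {25, 27}, {27, 28}, {25, 27, 28}, {26, 27, 28}, {25, 26, 27, 28}}.
int(A) = ⋃ {U ∈ τ : U ⊆ A}. Opens contained in A: ∅.
Taking the union of these: int(A) = ∅.
cl(A) = ⋂ {C closed : A ⊆ C}. Closed sets containing A: {27, 28}, {25, 27, 28}, {26, 27, 28}, {25, 26, 27, 28}.
Intersecting these: cl(A) = {27, 28}.
∂A = cl(A) ∖ int(A) = {27, 28} ∖ ∅ = {27, 28}.


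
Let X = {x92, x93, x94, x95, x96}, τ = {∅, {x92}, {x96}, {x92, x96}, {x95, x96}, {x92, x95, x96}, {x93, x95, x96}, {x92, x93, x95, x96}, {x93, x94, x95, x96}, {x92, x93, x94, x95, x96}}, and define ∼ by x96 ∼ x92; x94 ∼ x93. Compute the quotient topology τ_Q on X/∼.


X/∼ = {[x92=x96], [x93=x94], [x95]}; |τ_Q| = 4.

Equivalence classes: [x92=x96], [x93=x94], [x95].
Quotient map π: X → X/∼ sends x92 ↦ [x92=x96], x93 ↦ [x93=x94], x94 ↦ [x93=x94], x95 ↦ [x95], x96 ↦ [x92=x96].
For each subset V ⊆ X/∼, compute π^{-1}(V) ⊆ X and check whether π^{-1}(V) ∈ τ. V is open in τ_Q iff π^{-1}(V) ∈ τ.
  V = {}: π^{-1}(V) = ∅ ∈ τ ✓.
  V = {[x92=x96]}: π^{-1}(V) = {x92, x96} ∈ τ ✓.
  V = {[x93=x94]}: π^{-1}(V) = {x93, x94} ∉ τ ✗.
  V = {[x92=x96], [x93=x94]}: π^{-1}(V) = {x92, x93, x94, x96} ∉ τ ✗.
  V = {[x95]}: π^{-1}(V) = {x95} ∉ τ ✗.
  V = {[x92=x96], [x95]}: π^{-1}(V) = {x92, x95, x96} ∈ τ ✓.
  V = {[x93=x94], [x95]}: π^{-1}(V) = {x93, x94, x95} ∉ τ ✗.
  V = {[x92=x96], [x93=x94], [x95]}: π^{-1}(V) = {x92, x93, x94, x95, x96} ∈ τ ✓.
Open sets in the quotient: τ_Q = {{}, {[x92=x96]}, {[x92=x96], [x95]}, {[x92=x96], [x93=x94], [x95]}} (4 elements).


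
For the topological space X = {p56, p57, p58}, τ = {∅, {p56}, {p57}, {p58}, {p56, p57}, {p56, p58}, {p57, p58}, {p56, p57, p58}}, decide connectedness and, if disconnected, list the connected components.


(X, τ) is disconnected; components = [{p56}, {p57}, {p58}].

Find clopen sets (U ∈ τ with X ∖ U ∈ τ):
  U = ∅, X ∖ U = {p56, p57, p58} — both open, so U is clopen.
  U = {p56}, X ∖ U = {p57, p58} — both open, so U is clopen.
  U = {p57}, X ∖ U = {p56, p58} — both open, so U is clopen.
  U = {p58}, X ∖ U = {p56, p57} — both open, so U is clopen.
  U = {p56, p57}, X ∖ U = {p58} — both open, so U is clopen.
  U = {p56, p58}, X ∖ U = {p57} — both open, so U is clopen.
  U = {p57, p58}, X ∖ U = {p56} — both open, so U is clopen.
  U = {p56, p57, p58}, X ∖ U = ∅ — both open, so U is clopen.
Nontrivial clopen(s) exist: e.g. {p56}. So (X, τ) is disconnected.
Compute connected components by grouping points that agree on all clopens:
  component: {p56}
  component: {p57}
  component: {p58}


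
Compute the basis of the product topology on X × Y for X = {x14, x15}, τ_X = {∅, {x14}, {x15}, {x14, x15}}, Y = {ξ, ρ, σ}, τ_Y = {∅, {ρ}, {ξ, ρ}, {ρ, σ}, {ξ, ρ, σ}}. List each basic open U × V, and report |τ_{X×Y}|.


Basis B = {∅ × ∅, {x14} × {ρ}, {x15} × {ρ}, {x14} × {ξ, ρ}, {x14} × {ρ, σ}, {x14, x15} × {ρ}, {x15} × {ξ, ρ}, {x15} × {ρ, σ}, {x14} × {ξ, ρ, σ}, {x15} × {ξ, ρ, σ}, {x14, x15} × {ξ, ρ}, {x14, x15} × {ρ, σ}, {x14, x15} × {ξ, ρ, σ}}; |τ_{X×Y}| = 25.

Enumerate products U × V with U ∈ τ_X, V ∈ τ_Y (deduplicated):
  ∅ × ∅ = {} (∅)
  {x14} × {ρ} = {(x14,ρ)}
  {x15} × {ρ} = {(x15,ρ)}
  {x14} × {ξ, ρ} = {(x14,ξ), (x14,ρ)}
  {x14} × {ρ, σ} = {(x14,ρ), (x14,σ)}
  {x14, x15} × {ρ} = {(x14,ρ), (x15,ρ)}
  {x15} × {ξ, ρ} = {(x15,ξ), (x15,ρ)}
  {x15} × {ρ, σ} = {(x15,ρ), (x15,σ)}
  {x14} × {ξ, ρ, σ} = {(x14,ξ), (x14,ρ), (x14,σ)}
  {x15} × {ξ, ρ, σ} = {(x15,ξ), (x15,ρ), (x15,σ)}
  {x14, x15} × {ξ, ρ} = {(x14,ξ), (x14,ρ), (x15,ξ), (x15,ρ)}
  {x14, x15} × {ρ, σ} = {(x14,ρ), (x14,σ), (x15,ρ), (x15,σ)}
  {x14, x15} × {ξ, ρ, σ} = {(x14,ξ), (x14,ρ), (x14,σ), (x15,ξ), (x15,ρ), (x15,σ)}
These 13 distinct sets form the basis B.
Close under arbitrary unions to get τ_{X×Y}; counting gives |τ_{X×Y}| = 25.


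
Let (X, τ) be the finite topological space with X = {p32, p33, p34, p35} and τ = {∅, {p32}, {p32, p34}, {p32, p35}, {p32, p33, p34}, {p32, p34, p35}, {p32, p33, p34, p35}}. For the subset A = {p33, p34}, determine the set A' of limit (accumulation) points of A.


A' = {p33}

For each x ∈ X, list the open sets U ∈ τ with x ∈ U, then check whether U ∩ (A ∖ {x}) ≠ ∅ for every such U.
  x = p32: open {p32} ∋ x has {p32} ∩ (A ∖ {p32}) = ∅, so x is NOT a limit point.
  x = p33: opens ∋ x are {p32, p33, p34}, {p32, p33, p34, p35}; each meets A ∖ {p33}, so x IS a limit point.
  x = p34: open {p32, p34} ∋ x has {p32, p34} ∩ (A ∖ {p34}) = ∅, so x is NOT a limit point.
  x = p35: open {p32, p35} ∋ x has {p32, p35} ∩ (A ∖ {p35}) = ∅, so x is NOT a limit point.
Collecting: A' = {p33}.


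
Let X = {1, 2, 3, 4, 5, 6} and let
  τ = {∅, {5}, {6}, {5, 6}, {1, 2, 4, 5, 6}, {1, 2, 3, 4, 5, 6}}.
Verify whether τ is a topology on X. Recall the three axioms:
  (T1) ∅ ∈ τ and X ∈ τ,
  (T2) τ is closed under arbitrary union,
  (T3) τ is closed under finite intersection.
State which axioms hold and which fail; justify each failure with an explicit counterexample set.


τ IS a topology on X.

Axiom (T1): ∅ ∈ τ? Yes; X ∈ τ? Yes.
Axiom (T2/T3): check pairwise unions and intersections of members of τ.
All pairwise intersections and unions checked — each lies in τ. Therefore τ satisfies (T1), (T2), (T3): it IS a topology on X.


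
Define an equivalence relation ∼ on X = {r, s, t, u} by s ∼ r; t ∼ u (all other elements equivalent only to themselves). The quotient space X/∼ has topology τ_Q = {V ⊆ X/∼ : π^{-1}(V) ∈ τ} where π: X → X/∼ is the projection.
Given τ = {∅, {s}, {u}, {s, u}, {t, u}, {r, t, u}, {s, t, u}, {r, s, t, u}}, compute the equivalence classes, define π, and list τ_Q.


X/∼ = {[r=s], [t=u]}; |τ_Q| = 3.

Equivalence classes: [r=s], [t=u].
Quotient map π: X → X/∼ sends r ↦ [r=s], s ↦ [r=s], t ↦ [t=u], u ↦ [t=u].
For each subset V ⊆ X/∼, compute π^{-1}(V) ⊆ X and check whether π^{-1}(V) ∈ τ. V is open in τ_Q iff π^{-1}(V) ∈ τ.
  V = {}: π^{-1}(V) = ∅ ∈ τ ✓.
  V = {[r=s]}: π^{-1}(V) = {r, s} ∉ τ ✗.
  V = {[t=u]}: π^{-1}(V) = {t, u} ∈ τ ✓.
  V = {[r=s], [t=u]}: π^{-1}(V) = {r, s, t, u} ∈ τ ✓.
Open sets in the quotient: τ_Q = {{}, {[t=u]}, {[r=s], [t=u]}} (3 elements).


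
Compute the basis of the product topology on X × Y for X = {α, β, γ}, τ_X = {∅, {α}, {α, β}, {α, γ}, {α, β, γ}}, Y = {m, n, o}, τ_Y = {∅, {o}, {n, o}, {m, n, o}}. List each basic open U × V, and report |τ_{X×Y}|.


Basis B = {∅ × ∅, {α} × {o}, {α} × {n, o}, {α, β} × {o}, {α, γ} × {o}, {α} × {m, n, o}, {α, β, γ} × {o}, {α, β} × {n, o}, {α, γ} × {n, o}, {α, β} × {m, n, o}, {α, γ} × {m, n, o}, {α, β, γ} × {n, o}, {α, β, γ} × {m, n, o}}; |τ_{X×Y}| = 30.

Enumerate products U × V with U ∈ τ_X, V ∈ τ_Y (deduplicated):
  ∅ × ∅ = {} (∅)
  {α} × {o} = {(α,o)}
  {α} × {n, o} = {(α,n), (α,o)}
  {α, β} × {o} = {(α,o), (β,o)}
  {α, γ} × {o} = {(α,o), (γ,o)}
  {α} × {m, n, o} = {(α,m), (α,n), (α,o)}
  {α, β, γ} × {o} = {(α,o), (β,o), (γ,o)}
  {α, β} × {n, o} = {(α,n), (α,o), (β,n), (β,o)}
  {α, γ} × {n, o} = {(α,n), (α,o), (γ,n), (γ,o)}
  {α, β} × {m, n, o} = {(α,m), (α,n), (α,o), (β,m), (β,n), (β,o)}
  {α, γ} × {m, n, o} = {(α,m), (α,n), (α,o), (γ,m), (γ,n), (γ,o)}
  {α, β, γ} × {n, o} = {(α,n), (α,o), (β,n), (β,o), (γ,n), (γ,o)}
  {α, β, γ} × {m, n, o} = {(α,m), (α,n), (α,o), (β,m), (β,n), (β,o), (γ,m), (γ,n), (γ,o)}
These 13 distinct sets form the basis B.
Close under arbitrary unions to get τ_{X×Y}; counting gives |τ_{X×Y}| = 30.


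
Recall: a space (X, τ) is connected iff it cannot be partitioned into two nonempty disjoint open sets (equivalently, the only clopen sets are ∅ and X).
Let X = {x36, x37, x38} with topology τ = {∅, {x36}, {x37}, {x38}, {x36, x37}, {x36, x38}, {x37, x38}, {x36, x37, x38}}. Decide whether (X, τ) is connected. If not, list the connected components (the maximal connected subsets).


(X, τ) is disconnected; components = [{x36}, {x37}, {x38}].

Find clopen sets (U ∈ τ with X ∖ U ∈ τ):
  U = ∅, X ∖ U = {x36, x37, x38} — both open, so U is clopen.
  U = {x36}, X ∖ U = {x37, x38} — both open, so U is clopen.
  U = {x37}, X ∖ U = {x36, x38} — both open, so U is clopen.
  U = {x38}, X ∖ U = {x36, x37} — both open, so U is clopen.
  U = {x36, x37}, X ∖ U = {x38} — both open, so U is clopen.
  U = {x36, x38}, X ∖ U = {x37} — both open, so U is clopen.
  U = {x37, x38}, X ∖ U = {x36} — both open, so U is clopen.
  U = {x36, x37, x38}, X ∖ U = ∅ — both open, so U is clopen.
Nontrivial clopen(s) exist: e.g. {x37, x38}. So (X, τ) is disconnected.
Compute connected components by grouping points that agree on all clopens:
  component: {x36}
  component: {x37}
  component: {x38}
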